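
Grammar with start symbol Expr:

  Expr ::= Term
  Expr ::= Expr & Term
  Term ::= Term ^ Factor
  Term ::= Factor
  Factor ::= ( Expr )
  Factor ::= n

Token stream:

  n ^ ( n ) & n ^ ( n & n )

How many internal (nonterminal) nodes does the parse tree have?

[Expr [Expr [Term [Term [Factor n]] ^ [Factor ( [Expr [Term [Factor n]]] )]]] & [Term [Term [Factor n]] ^ [Factor ( [Expr [Expr [Term [Factor n]]] & [Term [Factor n]]] )]]]

19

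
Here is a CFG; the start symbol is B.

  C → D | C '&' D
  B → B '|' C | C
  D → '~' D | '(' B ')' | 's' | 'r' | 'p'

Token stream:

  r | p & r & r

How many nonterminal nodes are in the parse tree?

10

[B [B [C [D r]]] | [C [C [C [D p]] & [D r]] & [D r]]]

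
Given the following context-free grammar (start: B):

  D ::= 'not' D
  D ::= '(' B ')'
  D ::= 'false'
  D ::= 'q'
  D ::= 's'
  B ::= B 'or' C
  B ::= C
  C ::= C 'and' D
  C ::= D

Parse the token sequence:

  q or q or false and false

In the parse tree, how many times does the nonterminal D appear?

4

[B [B [B [C [D q]]] or [C [D q]]] or [C [C [D false]] and [D false]]]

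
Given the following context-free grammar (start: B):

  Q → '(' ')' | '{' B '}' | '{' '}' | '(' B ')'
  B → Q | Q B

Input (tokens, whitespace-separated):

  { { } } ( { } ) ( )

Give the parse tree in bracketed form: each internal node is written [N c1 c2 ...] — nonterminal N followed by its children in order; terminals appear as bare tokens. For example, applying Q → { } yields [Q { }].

[B [Q { [B [Q { }]] }] [B [Q ( [B [Q { }]] )] [B [Q ( )]]]]

B
Q B
{ B } B
{ Q } B
{ { } } B
{ { } } Q B
{ { } } ( B ) B
{ { } } ( Q ) B
{ { } } ( { } ) B
{ { } } ( { } ) Q
{ { } } ( { } ) ( )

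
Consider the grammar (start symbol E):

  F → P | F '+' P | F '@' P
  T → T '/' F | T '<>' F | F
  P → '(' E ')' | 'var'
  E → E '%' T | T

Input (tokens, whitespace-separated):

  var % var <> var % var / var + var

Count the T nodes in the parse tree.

5

[E [E [E [T [F [P var]]]] % [T [T [F [P var]]] <> [F [P var]]]] % [T [T [F [P var]]] / [F [F [P var]] + [P var]]]]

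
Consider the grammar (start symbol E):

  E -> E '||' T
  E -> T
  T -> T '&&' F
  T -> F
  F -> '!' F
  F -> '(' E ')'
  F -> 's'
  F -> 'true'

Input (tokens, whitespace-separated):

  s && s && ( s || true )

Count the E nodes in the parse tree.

[E [T [T [T [F s]] && [F s]] && [F ( [E [E [T [F s]]] || [T [F true]]] )]]]

3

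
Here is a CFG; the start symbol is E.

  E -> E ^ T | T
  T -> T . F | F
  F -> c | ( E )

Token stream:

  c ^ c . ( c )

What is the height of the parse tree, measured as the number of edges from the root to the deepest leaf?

[E [E [T [F c]]] ^ [T [T [F c]] . [F ( [E [T [F c]]] )]]]

6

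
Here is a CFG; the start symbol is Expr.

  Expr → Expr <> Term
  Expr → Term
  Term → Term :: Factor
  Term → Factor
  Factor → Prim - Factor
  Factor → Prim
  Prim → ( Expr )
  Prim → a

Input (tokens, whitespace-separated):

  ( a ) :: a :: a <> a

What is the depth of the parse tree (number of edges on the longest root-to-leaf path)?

[Expr [Expr [Term [Term [Term [Factor [Prim ( [Expr [Term [Factor [Prim a]]]] )]]] :: [Factor [Prim a]]] :: [Factor [Prim a]]]] <> [Term [Factor [Prim a]]]]

11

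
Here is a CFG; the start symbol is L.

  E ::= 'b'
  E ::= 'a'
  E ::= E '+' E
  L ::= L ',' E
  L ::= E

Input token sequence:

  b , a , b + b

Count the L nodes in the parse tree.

[L [L [L [E b]] , [E a]] , [E [E b] + [E b]]]

3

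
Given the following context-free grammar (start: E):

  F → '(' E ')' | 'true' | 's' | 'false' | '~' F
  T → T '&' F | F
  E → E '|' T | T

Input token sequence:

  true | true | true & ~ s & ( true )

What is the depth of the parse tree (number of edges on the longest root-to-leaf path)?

6

[E [E [E [T [F true]]] | [T [F true]]] | [T [T [T [F true]] & [F ~ [F s]]] & [F ( [E [T [F true]]] )]]]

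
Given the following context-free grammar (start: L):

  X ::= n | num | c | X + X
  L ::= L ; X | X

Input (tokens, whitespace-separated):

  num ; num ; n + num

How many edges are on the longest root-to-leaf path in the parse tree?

4

[L [L [L [X num]] ; [X num]] ; [X [X n] + [X num]]]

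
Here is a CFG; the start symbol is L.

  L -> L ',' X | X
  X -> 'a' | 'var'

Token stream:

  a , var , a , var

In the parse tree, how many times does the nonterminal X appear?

[L [L [L [L [X a]] , [X var]] , [X a]] , [X var]]

4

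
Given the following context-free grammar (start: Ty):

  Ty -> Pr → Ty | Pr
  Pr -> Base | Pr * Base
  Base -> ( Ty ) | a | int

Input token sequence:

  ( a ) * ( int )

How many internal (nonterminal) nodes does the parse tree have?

11

[Ty [Pr [Pr [Base ( [Ty [Pr [Base a]]] )]] * [Base ( [Ty [Pr [Base int]]] )]]]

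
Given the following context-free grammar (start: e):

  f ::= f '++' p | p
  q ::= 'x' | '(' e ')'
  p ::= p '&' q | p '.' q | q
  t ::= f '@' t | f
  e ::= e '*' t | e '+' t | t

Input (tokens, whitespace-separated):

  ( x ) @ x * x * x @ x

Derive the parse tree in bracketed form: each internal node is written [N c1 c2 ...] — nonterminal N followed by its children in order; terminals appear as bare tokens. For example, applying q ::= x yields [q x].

[e [e [e [t [f [p [q ( [e [t [f [p [q x]]]]] )]]] @ [t [f [p [q x]]]]]] * [t [f [p [q x]]]]] * [t [f [p [q x]]] @ [t [f [p [q x]]]]]]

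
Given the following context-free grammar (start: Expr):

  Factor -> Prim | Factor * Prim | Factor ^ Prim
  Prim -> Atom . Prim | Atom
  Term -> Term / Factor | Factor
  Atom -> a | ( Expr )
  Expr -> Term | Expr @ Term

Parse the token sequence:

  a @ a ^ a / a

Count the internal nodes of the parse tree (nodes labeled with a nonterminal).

17

[Expr [Expr [Term [Factor [Prim [Atom a]]]]] @ [Term [Term [Factor [Factor [Prim [Atom a]]] ^ [Prim [Atom a]]]] / [Factor [Prim [Atom a]]]]]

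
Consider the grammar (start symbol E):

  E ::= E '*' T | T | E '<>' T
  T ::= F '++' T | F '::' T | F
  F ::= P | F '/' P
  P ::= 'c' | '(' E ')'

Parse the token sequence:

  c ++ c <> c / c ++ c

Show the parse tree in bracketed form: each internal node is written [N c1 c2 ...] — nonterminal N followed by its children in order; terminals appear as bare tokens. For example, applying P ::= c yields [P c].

[E [E [T [F [P c]] ++ [T [F [P c]]]]] <> [T [F [F [P c]] / [P c]] ++ [T [F [P c]]]]]

E
E <> T
T <> T
F ++ T <> T
P ++ T <> T
c ++ T <> T
c ++ F <> T
c ++ P <> T
c ++ c <> T
c ++ c <> F ++ T
c ++ c <> F / P ++ T
c ++ c <> P / P ++ T
c ++ c <> c / P ++ T
c ++ c <> c / c ++ T
c ++ c <> c / c ++ F
c ++ c <> c / c ++ P
c ++ c <> c / c ++ c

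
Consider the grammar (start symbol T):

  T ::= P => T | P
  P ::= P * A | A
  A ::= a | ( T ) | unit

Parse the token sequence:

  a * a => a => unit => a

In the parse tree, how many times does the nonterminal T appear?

[T [P [P [A a]] * [A a]] => [T [P [A a]] => [T [P [A unit]] => [T [P [A a]]]]]]

4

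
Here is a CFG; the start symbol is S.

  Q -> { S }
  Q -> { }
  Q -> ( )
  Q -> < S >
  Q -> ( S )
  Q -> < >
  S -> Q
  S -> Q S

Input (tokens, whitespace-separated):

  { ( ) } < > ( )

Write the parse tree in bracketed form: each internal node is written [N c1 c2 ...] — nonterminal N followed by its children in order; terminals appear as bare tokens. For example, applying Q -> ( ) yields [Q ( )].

S
Q S
{ S } S
{ Q } S
{ ( ) } S
{ ( ) } Q S
{ ( ) } < > S
{ ( ) } < > Q
{ ( ) } < > ( )

[S [Q { [S [Q ( )]] }] [S [Q < >] [S [Q ( )]]]]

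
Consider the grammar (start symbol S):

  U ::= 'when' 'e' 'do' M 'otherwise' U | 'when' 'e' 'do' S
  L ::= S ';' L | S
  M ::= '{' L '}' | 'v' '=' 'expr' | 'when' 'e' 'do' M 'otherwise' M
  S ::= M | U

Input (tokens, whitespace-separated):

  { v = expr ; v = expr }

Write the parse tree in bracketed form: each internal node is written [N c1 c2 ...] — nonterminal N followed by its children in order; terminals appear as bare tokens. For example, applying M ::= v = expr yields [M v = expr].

[S [M { [L [S [M v = expr]] ; [L [S [M v = expr]]]] }]]

S
M
{ L }
{ S ; L }
{ M ; L }
{ v = expr ; L }
{ v = expr ; S }
{ v = expr ; M }
{ v = expr ; v = expr }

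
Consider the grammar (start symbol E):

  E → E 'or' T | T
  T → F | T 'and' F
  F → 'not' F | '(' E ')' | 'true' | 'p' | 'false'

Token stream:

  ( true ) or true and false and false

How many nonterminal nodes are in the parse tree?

[E [E [T [F ( [E [T [F true]]] )]]] or [T [T [T [F true]] and [F false]] and [F false]]]

13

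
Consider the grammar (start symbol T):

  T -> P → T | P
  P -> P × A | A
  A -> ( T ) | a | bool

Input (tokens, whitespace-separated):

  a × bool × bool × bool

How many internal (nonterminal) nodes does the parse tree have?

9

[T [P [P [P [P [A a]] × [A bool]] × [A bool]] × [A bool]]]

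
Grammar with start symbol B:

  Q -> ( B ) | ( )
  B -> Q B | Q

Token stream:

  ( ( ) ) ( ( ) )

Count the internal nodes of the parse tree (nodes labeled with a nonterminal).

[B [Q ( [B [Q ( )]] )] [B [Q ( [B [Q ( )]] )]]]

8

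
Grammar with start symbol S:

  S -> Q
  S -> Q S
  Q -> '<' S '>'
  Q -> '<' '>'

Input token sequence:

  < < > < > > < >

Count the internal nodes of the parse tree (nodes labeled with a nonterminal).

[S [Q < [S [Q < >] [S [Q < >]]] >] [S [Q < >]]]

8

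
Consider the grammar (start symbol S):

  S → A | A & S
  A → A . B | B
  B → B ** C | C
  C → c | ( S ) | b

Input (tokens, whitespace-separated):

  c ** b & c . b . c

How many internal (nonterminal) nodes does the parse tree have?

16

[S [A [B [B [C c]] ** [C b]]] & [S [A [A [A [B [C c]]] . [B [C b]]] . [B [C c]]]]]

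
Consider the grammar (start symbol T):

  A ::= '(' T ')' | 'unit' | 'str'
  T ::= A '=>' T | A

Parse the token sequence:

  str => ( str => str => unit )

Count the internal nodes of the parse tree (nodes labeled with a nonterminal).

10

[T [A str] => [T [A ( [T [A str] => [T [A str] => [T [A unit]]]] )]]]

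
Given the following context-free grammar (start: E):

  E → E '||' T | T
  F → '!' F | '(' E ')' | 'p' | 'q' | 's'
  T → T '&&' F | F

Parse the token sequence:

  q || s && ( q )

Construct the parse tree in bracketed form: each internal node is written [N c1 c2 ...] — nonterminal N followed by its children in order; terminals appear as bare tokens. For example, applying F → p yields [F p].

E
E || T
T || T
F || T
q || T
q || T && F
q || F && F
q || s && F
q || s && ( E )
q || s && ( T )
q || s && ( F )
q || s && ( q )

[E [E [T [F q]]] || [T [T [F s]] && [F ( [E [T [F q]]] )]]]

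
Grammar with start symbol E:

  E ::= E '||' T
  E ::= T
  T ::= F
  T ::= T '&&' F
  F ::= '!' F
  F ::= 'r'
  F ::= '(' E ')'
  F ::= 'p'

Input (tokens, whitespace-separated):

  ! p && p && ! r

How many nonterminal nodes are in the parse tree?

9

[E [T [T [T [F ! [F p]]] && [F p]] && [F ! [F r]]]]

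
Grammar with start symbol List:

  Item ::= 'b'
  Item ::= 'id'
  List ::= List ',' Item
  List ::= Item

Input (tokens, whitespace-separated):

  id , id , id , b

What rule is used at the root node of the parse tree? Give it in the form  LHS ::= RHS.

List ::= List ',' Item

[List [List [List [List [Item id]] , [Item id]] , [Item id]] , [Item b]]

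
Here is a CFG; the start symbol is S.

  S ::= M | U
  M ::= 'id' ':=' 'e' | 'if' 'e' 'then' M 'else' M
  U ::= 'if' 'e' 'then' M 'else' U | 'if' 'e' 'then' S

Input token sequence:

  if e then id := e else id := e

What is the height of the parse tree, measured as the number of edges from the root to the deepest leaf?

3

[S [M if e then [M id := e] else [M id := e]]]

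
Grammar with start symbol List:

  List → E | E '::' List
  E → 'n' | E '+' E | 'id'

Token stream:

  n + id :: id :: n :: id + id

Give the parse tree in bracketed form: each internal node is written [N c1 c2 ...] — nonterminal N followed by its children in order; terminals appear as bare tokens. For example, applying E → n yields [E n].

[List [E [E n] + [E id]] :: [List [E id] :: [List [E n] :: [List [E [E id] + [E id]]]]]]

List
E :: List
E + E :: List
n + E :: List
n + id :: List
n + id :: E :: List
n + id :: id :: List
n + id :: id :: E :: List
n + id :: id :: n :: List
n + id :: id :: n :: E
n + id :: id :: n :: E + E
n + id :: id :: n :: id + E
n + id :: id :: n :: id + id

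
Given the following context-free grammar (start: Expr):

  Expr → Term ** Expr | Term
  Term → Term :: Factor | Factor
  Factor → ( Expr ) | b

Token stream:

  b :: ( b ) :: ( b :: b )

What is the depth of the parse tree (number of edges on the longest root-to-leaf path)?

[Expr [Term [Term [Term [Factor b]] :: [Factor ( [Expr [Term [Factor b]]] )]] :: [Factor ( [Expr [Term [Term [Factor b]] :: [Factor b]]] )]]]

7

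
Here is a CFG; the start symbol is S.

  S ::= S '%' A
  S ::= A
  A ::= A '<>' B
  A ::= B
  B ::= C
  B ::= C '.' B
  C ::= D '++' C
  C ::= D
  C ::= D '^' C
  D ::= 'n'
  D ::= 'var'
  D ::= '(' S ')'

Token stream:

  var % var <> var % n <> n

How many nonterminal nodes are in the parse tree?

[S [S [S [A [B [C [D var]]]]] % [A [A [B [C [D var]]]] <> [B [C [D var]]]]] % [A [A [B [C [D n]]]] <> [B [C [D n]]]]]

23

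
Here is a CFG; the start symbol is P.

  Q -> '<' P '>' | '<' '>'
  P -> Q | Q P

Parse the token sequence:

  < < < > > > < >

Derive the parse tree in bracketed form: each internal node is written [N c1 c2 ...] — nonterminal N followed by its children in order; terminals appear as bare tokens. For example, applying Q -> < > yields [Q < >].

P
Q P
< P > P
< Q > P
< < P > > P
< < Q > > P
< < < > > > P
< < < > > > Q
< < < > > > < >

[P [Q < [P [Q < [P [Q < >]] >]] >] [P [Q < >]]]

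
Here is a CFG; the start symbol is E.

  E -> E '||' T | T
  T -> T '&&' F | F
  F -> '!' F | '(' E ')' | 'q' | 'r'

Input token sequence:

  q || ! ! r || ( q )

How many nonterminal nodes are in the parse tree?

[E [E [E [T [F q]]] || [T [F ! [F ! [F r]]]]] || [T [F ( [E [T [F q]]] )]]]

14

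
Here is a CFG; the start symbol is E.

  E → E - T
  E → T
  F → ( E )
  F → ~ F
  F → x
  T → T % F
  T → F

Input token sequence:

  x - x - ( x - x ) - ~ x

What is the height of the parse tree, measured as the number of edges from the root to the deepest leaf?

8

[E [E [E [E [T [F x]]] - [T [F x]]] - [T [F ( [E [E [T [F x]]] - [T [F x]]] )]]] - [T [F ~ [F x]]]]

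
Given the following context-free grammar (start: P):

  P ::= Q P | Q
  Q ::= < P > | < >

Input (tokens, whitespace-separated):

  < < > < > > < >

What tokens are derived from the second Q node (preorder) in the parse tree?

< >

[P [Q < [P [Q < >] [P [Q < >]]] >] [P [Q < >]]]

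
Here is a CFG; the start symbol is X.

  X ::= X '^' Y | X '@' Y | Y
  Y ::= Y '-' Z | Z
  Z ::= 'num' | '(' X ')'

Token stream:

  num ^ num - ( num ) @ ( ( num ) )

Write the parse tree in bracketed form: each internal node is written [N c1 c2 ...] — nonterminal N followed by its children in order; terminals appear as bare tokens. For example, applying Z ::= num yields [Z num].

[X [X [X [Y [Z num]]] ^ [Y [Y [Z num]] - [Z ( [X [Y [Z num]]] )]]] @ [Y [Z ( [X [Y [Z ( [X [Y [Z num]]] )]]] )]]]

X
X @ Y
X ^ Y @ Y
Y ^ Y @ Y
Z ^ Y @ Y
num ^ Y @ Y
num ^ Y - Z @ Y
num ^ Z - Z @ Y
num ^ num - Z @ Y
num ^ num - ( X ) @ Y
num ^ num - ( Y ) @ Y
num ^ num - ( Z ) @ Y
num ^ num - ( num ) @ Y
num ^ num - ( num ) @ Z
num ^ num - ( num ) @ ( X )
num ^ num - ( num ) @ ( Y )
num ^ num - ( num ) @ ( Z )
num ^ num - ( num ) @ ( ( X ) )
num ^ num - ( num ) @ ( ( Y ) )
num ^ num - ( num ) @ ( ( Z ) )
num ^ num - ( num ) @ ( ( num ) )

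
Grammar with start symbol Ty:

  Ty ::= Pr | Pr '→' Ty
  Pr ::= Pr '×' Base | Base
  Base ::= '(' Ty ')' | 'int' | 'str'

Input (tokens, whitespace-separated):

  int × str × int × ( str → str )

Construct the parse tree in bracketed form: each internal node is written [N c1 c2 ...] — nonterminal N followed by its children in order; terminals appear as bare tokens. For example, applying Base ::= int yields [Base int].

Ty
Pr
Pr × Base
Pr × Base × Base
Pr × Base × Base × Base
Base × Base × Base × Base
int × Base × Base × Base
int × str × Base × Base
int × str × int × Base
int × str × int × ( Ty )
int × str × int × ( Pr → Ty )
int × str × int × ( Base → Ty )
int × str × int × ( str → Ty )
int × str × int × ( str → Pr )
int × str × int × ( str → Base )
int × str × int × ( str → str )

[Ty [Pr [Pr [Pr [Pr [Base int]] × [Base str]] × [Base int]] × [Base ( [Ty [Pr [Base str]] → [Ty [Pr [Base str]]]] )]]]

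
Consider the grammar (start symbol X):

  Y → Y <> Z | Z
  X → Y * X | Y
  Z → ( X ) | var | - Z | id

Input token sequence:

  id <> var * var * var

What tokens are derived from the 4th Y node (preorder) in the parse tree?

var

[X [Y [Y [Z id]] <> [Z var]] * [X [Y [Z var]] * [X [Y [Z var]]]]]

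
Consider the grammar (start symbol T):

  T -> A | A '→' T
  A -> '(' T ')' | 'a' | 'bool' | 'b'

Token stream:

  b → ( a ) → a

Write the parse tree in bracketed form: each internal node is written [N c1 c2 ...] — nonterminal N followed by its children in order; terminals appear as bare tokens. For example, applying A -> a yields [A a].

T
A → T
b → T
b → A → T
b → ( T ) → T
b → ( A ) → T
b → ( a ) → T
b → ( a ) → A
b → ( a ) → a

[T [A b] → [T [A ( [T [A a]] )] → [T [A a]]]]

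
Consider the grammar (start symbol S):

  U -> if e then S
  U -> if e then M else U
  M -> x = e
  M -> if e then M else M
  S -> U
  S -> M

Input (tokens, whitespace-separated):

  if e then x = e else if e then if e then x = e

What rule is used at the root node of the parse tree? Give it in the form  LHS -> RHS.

S -> U

[S [U if e then [M x = e] else [U if e then [S [U if e then [S [M x = e]]]]]]]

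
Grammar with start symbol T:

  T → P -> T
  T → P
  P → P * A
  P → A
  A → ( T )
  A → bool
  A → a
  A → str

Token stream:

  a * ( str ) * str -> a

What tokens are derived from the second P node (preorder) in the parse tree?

a * ( str )

[T [P [P [P [A a]] * [A ( [T [P [A str]]] )]] * [A str]] -> [T [P [A a]]]]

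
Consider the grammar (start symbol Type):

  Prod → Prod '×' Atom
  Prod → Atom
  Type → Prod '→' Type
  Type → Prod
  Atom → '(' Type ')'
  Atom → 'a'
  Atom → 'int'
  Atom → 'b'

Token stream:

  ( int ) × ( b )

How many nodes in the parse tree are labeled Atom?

4

[Type [Prod [Prod [Atom ( [Type [Prod [Atom int]]] )]] × [Atom ( [Type [Prod [Atom b]]] )]]]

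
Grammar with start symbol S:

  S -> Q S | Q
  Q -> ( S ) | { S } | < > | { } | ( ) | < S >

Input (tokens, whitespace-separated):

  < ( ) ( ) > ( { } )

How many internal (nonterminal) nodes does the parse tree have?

[S [Q < [S [Q ( )] [S [Q ( )]]] >] [S [Q ( [S [Q { }]] )]]]

10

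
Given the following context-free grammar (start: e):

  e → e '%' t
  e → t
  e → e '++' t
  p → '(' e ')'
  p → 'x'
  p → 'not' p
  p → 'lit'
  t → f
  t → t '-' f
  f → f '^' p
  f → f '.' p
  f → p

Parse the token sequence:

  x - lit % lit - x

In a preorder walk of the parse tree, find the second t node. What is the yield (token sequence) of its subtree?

x

[e [e [t [t [f [p x]]] - [f [p lit]]]] % [t [t [f [p lit]]] - [f [p x]]]]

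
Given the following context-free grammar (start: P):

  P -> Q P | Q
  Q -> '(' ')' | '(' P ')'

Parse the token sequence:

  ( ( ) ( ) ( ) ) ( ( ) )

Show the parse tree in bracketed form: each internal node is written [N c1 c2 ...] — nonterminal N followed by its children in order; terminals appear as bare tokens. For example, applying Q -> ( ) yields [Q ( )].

[P [Q ( [P [Q ( )] [P [Q ( )] [P [Q ( )]]]] )] [P [Q ( [P [Q ( )]] )]]]

P
Q P
( P ) P
( Q P ) P
( ( ) P ) P
( ( ) Q P ) P
( ( ) ( ) P ) P
( ( ) ( ) Q ) P
( ( ) ( ) ( ) ) P
( ( ) ( ) ( ) ) Q
( ( ) ( ) ( ) ) ( P )
( ( ) ( ) ( ) ) ( Q )
( ( ) ( ) ( ) ) ( ( ) )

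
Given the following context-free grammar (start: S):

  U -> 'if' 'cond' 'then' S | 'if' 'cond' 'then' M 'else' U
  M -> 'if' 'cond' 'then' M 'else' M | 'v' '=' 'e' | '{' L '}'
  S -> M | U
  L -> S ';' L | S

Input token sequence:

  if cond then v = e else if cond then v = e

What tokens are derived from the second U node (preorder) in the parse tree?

[S [U if cond then [M v = e] else [U if cond then [S [M v = e]]]]]

if cond then v = e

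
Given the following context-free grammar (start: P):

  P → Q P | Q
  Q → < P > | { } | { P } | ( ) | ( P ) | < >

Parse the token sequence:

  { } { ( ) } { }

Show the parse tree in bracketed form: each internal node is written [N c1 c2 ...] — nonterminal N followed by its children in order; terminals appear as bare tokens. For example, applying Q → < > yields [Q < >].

P
Q P
{ } P
{ } Q P
{ } { P } P
{ } { Q } P
{ } { ( ) } P
{ } { ( ) } Q
{ } { ( ) } { }

[P [Q { }] [P [Q { [P [Q ( )]] }] [P [Q { }]]]]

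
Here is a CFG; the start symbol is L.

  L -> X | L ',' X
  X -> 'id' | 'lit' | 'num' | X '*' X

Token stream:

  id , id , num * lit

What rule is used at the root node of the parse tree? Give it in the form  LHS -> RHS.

[L [L [L [X id]] , [X id]] , [X [X num] * [X lit]]]

L -> L ',' X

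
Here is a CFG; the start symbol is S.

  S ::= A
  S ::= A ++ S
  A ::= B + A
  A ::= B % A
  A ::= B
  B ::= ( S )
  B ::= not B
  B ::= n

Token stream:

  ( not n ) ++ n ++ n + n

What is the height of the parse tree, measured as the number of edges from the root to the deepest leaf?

[S [A [B ( [S [A [B not [B n]]]] )]] ++ [S [A [B n]] ++ [S [A [B n] + [A [B n]]]]]]

7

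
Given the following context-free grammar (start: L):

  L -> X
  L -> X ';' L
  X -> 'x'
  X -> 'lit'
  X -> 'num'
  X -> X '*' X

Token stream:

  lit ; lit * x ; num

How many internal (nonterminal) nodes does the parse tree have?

8

[L [X lit] ; [L [X [X lit] * [X x]] ; [L [X num]]]]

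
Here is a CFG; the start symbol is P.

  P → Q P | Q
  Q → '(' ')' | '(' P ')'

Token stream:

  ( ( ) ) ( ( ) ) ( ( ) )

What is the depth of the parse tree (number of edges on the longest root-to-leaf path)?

[P [Q ( [P [Q ( )]] )] [P [Q ( [P [Q ( )]] )] [P [Q ( [P [Q ( )]] )]]]]

6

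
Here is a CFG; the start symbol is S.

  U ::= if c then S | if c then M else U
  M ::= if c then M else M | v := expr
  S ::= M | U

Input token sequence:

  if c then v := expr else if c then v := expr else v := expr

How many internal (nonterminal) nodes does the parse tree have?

6

[S [M if c then [M v := expr] else [M if c then [M v := expr] else [M v := expr]]]]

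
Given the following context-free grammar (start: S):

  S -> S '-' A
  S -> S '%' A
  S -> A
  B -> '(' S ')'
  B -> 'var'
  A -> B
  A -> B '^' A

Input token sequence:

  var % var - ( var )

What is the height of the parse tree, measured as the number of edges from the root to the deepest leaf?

6

[S [S [S [A [B var]]] % [A [B var]]] - [A [B ( [S [A [B var]]] )]]]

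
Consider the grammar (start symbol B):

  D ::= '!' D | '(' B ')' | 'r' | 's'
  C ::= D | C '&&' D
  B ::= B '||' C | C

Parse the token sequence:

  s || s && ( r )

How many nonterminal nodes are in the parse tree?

[B [B [C [D s]]] || [C [C [D s]] && [D ( [B [C [D r]]] )]]]

11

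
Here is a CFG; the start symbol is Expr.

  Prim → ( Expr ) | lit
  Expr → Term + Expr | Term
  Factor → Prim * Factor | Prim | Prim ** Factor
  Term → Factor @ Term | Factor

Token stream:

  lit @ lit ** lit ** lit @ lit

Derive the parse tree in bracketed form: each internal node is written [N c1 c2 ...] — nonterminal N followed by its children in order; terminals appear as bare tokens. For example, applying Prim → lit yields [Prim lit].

Expr
Term
Factor @ Term
Prim @ Term
lit @ Term
lit @ Factor @ Term
lit @ Prim ** Factor @ Term
lit @ lit ** Factor @ Term
lit @ lit ** Prim ** Factor @ Term
lit @ lit ** lit ** Factor @ Term
lit @ lit ** lit ** Prim @ Term
lit @ lit ** lit ** lit @ Term
lit @ lit ** lit ** lit @ Factor
lit @ lit ** lit ** lit @ Prim
lit @ lit ** lit ** lit @ lit

[Expr [Term [Factor [Prim lit]] @ [Term [Factor [Prim lit] ** [Factor [Prim lit] ** [Factor [Prim lit]]]] @ [Term [Factor [Prim lit]]]]]]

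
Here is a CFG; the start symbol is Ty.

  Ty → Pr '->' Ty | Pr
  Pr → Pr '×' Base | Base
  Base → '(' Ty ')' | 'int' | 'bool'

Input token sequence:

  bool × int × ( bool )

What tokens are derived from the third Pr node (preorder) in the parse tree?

[Ty [Pr [Pr [Pr [Base bool]] × [Base int]] × [Base ( [Ty [Pr [Base bool]]] )]]]

bool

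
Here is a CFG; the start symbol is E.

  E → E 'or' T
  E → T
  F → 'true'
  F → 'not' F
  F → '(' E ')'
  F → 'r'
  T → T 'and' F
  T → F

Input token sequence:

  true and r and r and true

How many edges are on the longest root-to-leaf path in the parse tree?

6

[E [T [T [T [T [F true]] and [F r]] and [F r]] and [F true]]]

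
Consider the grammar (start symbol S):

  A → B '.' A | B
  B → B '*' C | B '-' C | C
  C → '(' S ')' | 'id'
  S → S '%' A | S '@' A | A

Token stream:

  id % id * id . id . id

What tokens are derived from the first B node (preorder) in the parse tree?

[S [S [A [B [C id]]]] % [A [B [B [C id]] * [C id]] . [A [B [C id]] . [A [B [C id]]]]]]

id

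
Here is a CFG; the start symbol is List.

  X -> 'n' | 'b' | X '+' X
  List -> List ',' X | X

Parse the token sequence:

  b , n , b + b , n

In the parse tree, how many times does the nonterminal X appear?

[List [List [List [List [X b]] , [X n]] , [X [X b] + [X b]]] , [X n]]

6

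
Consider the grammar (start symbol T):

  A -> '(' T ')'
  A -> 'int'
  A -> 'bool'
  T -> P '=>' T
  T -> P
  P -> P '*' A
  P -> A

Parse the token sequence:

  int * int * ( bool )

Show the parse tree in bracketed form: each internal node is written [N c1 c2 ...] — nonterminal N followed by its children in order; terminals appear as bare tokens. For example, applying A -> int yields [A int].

[T [P [P [P [A int]] * [A int]] * [A ( [T [P [A bool]]] )]]]

T
P
P * A
P * A * A
A * A * A
int * A * A
int * int * A
int * int * ( T )
int * int * ( P )
int * int * ( A )
int * int * ( bool )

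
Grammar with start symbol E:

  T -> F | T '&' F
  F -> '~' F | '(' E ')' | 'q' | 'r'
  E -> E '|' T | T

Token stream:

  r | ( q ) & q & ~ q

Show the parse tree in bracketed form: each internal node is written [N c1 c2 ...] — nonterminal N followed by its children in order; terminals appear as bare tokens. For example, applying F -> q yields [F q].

E
E | T
T | T
F | T
r | T
r | T & F
r | T & F & F
r | F & F & F
r | ( E ) & F & F
r | ( T ) & F & F
r | ( F ) & F & F
r | ( q ) & F & F
r | ( q ) & q & F
r | ( q ) & q & ~ F
r | ( q ) & q & ~ q

[E [E [T [F r]]] | [T [T [T [F ( [E [T [F q]]] )]] & [F q]] & [F ~ [F q]]]]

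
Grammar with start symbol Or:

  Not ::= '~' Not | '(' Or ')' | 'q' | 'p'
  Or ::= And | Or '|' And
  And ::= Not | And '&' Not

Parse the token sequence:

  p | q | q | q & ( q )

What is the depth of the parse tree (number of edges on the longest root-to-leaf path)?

[Or [Or [Or [Or [And [Not p]]] | [And [Not q]]] | [And [Not q]]] | [And [And [Not q]] & [Not ( [Or [And [Not q]]] )]]]

6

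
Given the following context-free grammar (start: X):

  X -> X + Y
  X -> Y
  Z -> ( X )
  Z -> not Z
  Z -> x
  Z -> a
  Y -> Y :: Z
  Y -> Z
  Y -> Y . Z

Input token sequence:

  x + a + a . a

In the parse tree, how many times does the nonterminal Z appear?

[X [X [X [Y [Z x]]] + [Y [Z a]]] + [Y [Y [Z a]] . [Z a]]]

4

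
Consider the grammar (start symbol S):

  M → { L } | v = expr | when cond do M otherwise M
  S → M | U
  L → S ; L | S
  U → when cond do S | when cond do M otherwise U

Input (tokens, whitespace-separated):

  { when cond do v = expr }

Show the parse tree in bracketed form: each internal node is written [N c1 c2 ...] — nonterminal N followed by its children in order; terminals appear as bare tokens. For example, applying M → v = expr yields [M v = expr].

[S [M { [L [S [U when cond do [S [M v = expr]]]]] }]]

S
M
{ L }
{ S }
{ U }
{ when cond do S }
{ when cond do M }
{ when cond do v = expr }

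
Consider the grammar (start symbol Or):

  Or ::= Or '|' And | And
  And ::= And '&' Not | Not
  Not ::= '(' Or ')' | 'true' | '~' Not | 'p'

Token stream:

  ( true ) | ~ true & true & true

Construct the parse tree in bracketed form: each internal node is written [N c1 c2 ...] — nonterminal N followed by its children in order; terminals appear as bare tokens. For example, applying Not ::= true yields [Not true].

[Or [Or [And [Not ( [Or [And [Not true]]] )]]] | [And [And [And [Not ~ [Not true]]] & [Not true]] & [Not true]]]

Or
Or | And
And | And
Not | And
( Or ) | And
( And ) | And
( Not ) | And
( true ) | And
( true ) | And & Not
( true ) | And & Not & Not
( true ) | Not & Not & Not
( true ) | ~ Not & Not & Not
( true ) | ~ true & Not & Not
( true ) | ~ true & true & Not
( true ) | ~ true & true & true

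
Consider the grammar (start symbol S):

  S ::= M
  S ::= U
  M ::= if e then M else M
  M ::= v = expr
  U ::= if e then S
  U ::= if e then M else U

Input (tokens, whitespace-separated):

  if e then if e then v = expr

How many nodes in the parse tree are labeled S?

3

[S [U if e then [S [U if e then [S [M v = expr]]]]]]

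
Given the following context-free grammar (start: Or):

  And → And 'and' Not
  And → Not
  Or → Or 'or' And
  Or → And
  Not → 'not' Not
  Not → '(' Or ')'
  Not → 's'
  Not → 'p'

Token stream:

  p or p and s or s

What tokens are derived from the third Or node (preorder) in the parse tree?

p

[Or [Or [Or [And [Not p]]] or [And [And [Not p]] and [Not s]]] or [And [Not s]]]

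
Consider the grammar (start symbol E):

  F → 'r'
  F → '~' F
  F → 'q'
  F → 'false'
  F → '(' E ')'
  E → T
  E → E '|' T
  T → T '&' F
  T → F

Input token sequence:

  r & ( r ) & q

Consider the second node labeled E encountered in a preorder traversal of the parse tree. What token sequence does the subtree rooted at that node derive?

[E [T [T [T [F r]] & [F ( [E [T [F r]]] )]] & [F q]]]

r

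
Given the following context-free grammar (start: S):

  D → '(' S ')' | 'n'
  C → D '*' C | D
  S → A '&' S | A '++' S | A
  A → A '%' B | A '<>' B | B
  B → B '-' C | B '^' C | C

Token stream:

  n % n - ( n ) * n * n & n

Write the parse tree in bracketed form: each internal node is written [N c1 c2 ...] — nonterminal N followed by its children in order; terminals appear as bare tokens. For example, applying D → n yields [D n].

[S [A [A [B [C [D n]]]] % [B [B [C [D n]]] - [C [D ( [S [A [B [C [D n]]]]] )] * [C [D n] * [C [D n]]]]]] & [S [A [B [C [D n]]]]]]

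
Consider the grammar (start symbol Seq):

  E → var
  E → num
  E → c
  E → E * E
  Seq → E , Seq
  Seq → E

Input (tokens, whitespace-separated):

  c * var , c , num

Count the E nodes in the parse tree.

5

[Seq [E [E c] * [E var]] , [Seq [E c] , [Seq [E num]]]]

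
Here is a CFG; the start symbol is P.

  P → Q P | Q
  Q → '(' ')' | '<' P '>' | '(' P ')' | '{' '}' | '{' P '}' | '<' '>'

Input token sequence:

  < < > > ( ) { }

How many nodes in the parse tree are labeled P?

[P [Q < [P [Q < >]] >] [P [Q ( )] [P [Q { }]]]]

4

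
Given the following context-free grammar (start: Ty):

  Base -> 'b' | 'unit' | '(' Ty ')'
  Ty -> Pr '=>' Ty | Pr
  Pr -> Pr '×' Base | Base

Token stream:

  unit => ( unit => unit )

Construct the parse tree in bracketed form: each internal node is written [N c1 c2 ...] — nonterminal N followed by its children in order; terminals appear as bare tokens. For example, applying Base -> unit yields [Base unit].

Ty
Pr => Ty
Base => Ty
unit => Ty
unit => Pr
unit => Base
unit => ( Ty )
unit => ( Pr => Ty )
unit => ( Base => Ty )
unit => ( unit => Ty )
unit => ( unit => Pr )
unit => ( unit => Base )
unit => ( unit => unit )

[Ty [Pr [Base unit]] => [Ty [Pr [Base ( [Ty [Pr [Base unit]] => [Ty [Pr [Base unit]]]] )]]]]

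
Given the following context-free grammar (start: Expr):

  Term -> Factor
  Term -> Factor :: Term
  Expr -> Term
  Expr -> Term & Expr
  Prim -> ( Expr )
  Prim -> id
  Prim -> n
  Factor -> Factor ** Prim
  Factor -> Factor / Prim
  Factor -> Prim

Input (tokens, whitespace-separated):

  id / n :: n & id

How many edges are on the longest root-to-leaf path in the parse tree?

[Expr [Term [Factor [Factor [Prim id]] / [Prim n]] :: [Term [Factor [Prim n]]]] & [Expr [Term [Factor [Prim id]]]]]

5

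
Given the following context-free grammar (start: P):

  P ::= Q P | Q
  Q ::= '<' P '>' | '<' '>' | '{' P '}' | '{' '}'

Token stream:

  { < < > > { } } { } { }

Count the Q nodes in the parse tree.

[P [Q { [P [Q < [P [Q < >]] >] [P [Q { }]]] }] [P [Q { }] [P [Q { }]]]]

6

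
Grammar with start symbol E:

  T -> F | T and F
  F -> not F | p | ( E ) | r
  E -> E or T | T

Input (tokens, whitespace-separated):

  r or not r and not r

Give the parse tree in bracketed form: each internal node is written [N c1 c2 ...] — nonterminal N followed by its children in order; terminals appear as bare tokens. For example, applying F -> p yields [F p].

[E [E [T [F r]]] or [T [T [F not [F r]]] and [F not [F r]]]]

E
E or T
T or T
F or T
r or T
r or T and F
r or F and F
r or not F and F
r or not r and F
r or not r and not F
r or not r and not r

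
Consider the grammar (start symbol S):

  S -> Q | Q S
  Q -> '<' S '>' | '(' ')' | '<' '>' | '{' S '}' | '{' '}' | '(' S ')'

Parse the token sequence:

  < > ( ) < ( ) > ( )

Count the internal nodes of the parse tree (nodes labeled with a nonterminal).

10

[S [Q < >] [S [Q ( )] [S [Q < [S [Q ( )]] >] [S [Q ( )]]]]]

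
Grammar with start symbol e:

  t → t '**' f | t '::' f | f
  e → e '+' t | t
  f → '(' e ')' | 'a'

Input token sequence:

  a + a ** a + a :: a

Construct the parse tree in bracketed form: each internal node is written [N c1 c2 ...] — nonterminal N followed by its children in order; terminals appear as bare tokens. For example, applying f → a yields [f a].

e
e + t
e + t + t
t + t + t
f + t + t
a + t + t
a + t ** f + t
a + f ** f + t
a + a ** f + t
a + a ** a + t
a + a ** a + t :: f
a + a ** a + f :: f
a + a ** a + a :: f
a + a ** a + a :: a

[e [e [e [t [f a]]] + [t [t [f a]] ** [f a]]] + [t [t [f a]] :: [f a]]]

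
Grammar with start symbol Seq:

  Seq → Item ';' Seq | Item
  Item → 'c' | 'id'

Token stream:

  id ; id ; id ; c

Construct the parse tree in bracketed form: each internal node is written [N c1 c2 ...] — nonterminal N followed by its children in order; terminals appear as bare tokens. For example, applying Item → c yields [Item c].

Seq
Item ; Seq
id ; Seq
id ; Item ; Seq
id ; id ; Seq
id ; id ; Item ; Seq
id ; id ; id ; Seq
id ; id ; id ; Item
id ; id ; id ; c

[Seq [Item id] ; [Seq [Item id] ; [Seq [Item id] ; [Seq [Item c]]]]]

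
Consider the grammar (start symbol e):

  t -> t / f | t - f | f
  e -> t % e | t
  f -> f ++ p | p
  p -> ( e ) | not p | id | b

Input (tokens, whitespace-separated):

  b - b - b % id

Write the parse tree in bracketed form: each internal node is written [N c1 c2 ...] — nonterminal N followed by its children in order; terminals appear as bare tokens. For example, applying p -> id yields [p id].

e
t % e
t - f % e
t - f - f % e
f - f - f % e
p - f - f % e
b - f - f % e
b - p - f % e
b - b - f % e
b - b - p % e
b - b - b % e
b - b - b % t
b - b - b % f
b - b - b % p
b - b - b % id

[e [t [t [t [f [p b]]] - [f [p b]]] - [f [p b]]] % [e [t [f [p id]]]]]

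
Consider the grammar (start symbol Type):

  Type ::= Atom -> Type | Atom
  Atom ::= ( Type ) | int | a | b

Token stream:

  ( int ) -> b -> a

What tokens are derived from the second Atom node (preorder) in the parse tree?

[Type [Atom ( [Type [Atom int]] )] -> [Type [Atom b] -> [Type [Atom a]]]]

int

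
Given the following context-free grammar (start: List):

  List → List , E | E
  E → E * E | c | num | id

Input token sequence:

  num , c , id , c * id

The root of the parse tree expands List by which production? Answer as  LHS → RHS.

[List [List [List [List [E num]] , [E c]] , [E id]] , [E [E c] * [E id]]]

List → List , E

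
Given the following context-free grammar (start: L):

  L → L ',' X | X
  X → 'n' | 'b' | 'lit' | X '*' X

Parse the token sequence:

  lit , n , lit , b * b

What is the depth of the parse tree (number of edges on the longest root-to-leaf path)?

[L [L [L [L [X lit]] , [X n]] , [X lit]] , [X [X b] * [X b]]]

5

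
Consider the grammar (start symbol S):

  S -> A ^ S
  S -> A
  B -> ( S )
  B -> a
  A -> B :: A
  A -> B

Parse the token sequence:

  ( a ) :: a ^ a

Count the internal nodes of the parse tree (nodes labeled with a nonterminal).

[S [A [B ( [S [A [B a]]] )] :: [A [B a]]] ^ [S [A [B a]]]]

11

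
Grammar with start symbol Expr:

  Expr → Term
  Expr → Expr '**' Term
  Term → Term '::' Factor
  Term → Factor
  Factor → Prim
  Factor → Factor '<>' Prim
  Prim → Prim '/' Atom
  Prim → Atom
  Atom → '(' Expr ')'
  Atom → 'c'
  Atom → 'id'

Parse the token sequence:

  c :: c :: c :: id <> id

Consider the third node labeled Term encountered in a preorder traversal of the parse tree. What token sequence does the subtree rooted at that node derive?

c :: c

[Expr [Term [Term [Term [Term [Factor [Prim [Atom c]]]] :: [Factor [Prim [Atom c]]]] :: [Factor [Prim [Atom c]]]] :: [Factor [Factor [Prim [Atom id]]] <> [Prim [Atom id]]]]]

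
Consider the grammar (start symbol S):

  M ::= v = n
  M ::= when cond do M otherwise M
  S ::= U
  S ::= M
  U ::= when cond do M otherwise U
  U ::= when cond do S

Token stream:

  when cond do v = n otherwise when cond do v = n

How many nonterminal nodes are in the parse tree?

6

[S [U when cond do [M v = n] otherwise [U when cond do [S [M v = n]]]]]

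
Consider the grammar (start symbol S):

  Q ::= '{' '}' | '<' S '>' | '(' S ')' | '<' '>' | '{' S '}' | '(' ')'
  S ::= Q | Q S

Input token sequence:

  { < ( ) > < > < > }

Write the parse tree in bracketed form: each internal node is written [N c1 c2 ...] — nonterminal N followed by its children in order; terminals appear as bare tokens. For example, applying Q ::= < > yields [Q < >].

[S [Q { [S [Q < [S [Q ( )]] >] [S [Q < >] [S [Q < >]]]] }]]

S
Q
{ S }
{ Q S }
{ < S > S }
{ < Q > S }
{ < ( ) > S }
{ < ( ) > Q S }
{ < ( ) > < > S }
{ < ( ) > < > Q }
{ < ( ) > < > < > }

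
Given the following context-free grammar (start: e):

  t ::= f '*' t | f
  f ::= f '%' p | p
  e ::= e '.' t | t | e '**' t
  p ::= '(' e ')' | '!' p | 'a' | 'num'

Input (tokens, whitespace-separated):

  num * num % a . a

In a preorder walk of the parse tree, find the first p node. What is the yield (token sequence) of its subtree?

[e [e [t [f [p num]] * [t [f [f [p num]] % [p a]]]]] . [t [f [p a]]]]

num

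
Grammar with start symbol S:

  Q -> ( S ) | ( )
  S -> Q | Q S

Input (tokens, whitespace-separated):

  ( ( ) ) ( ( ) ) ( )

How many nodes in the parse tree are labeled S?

5

[S [Q ( [S [Q ( )]] )] [S [Q ( [S [Q ( )]] )] [S [Q ( )]]]]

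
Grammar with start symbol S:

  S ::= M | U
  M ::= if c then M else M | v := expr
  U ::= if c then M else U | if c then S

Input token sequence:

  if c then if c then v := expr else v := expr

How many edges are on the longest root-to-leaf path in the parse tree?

5

[S [U if c then [S [M if c then [M v := expr] else [M v := expr]]]]]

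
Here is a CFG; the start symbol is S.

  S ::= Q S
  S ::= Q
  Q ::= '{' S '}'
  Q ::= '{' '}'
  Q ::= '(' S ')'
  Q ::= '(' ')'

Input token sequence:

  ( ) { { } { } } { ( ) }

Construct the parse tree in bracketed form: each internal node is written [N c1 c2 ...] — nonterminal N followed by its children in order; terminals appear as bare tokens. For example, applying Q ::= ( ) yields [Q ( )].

[S [Q ( )] [S [Q { [S [Q { }] [S [Q { }]]] }] [S [Q { [S [Q ( )]] }]]]]

S
Q S
( ) S
( ) Q S
( ) { S } S
( ) { Q S } S
( ) { { } S } S
( ) { { } Q } S
( ) { { } { } } S
( ) { { } { } } Q
( ) { { } { } } { S }
( ) { { } { } } { Q }
( ) { { } { } } { ( ) }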